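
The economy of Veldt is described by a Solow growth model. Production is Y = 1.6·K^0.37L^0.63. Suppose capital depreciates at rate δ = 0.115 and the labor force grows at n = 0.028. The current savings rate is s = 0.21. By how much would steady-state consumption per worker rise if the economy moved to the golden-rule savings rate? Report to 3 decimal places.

Capital per worker breaks even when investment replaces (n + δ)·k; here n + δ = 0.143.
Current steady state (s = 0.21): k* = (0.21·1.6/0.143)^(1/0.63) ≈ 3.8806, y* = 1.6·3.8806^0.37 ≈ 2.6425, c* = (1−0.21)·2.6425 ≈ 2.0876.
At the golden rule the marginal product of capital equals n+δ: 0.37·1.6·k^(0.37−1) = 0.143. Solving, k_gold = (0.37·1.6/0.143)^(1/0.63) ≈ 9.5355.
y_gold = 1.6·9.5355^0.37 ≈ 3.6853, c_gold = y_gold − 0.143·k_gold ≈ 2.3218.
Gain: Δc = 2.3218 − 2.0876 ≈ 0.2342.

Δc ≈ 0.234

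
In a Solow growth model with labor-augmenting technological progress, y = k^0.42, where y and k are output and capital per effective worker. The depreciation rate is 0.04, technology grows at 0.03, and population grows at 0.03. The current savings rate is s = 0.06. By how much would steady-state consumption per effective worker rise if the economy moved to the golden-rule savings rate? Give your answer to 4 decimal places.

Δc ≈ 0.9903

Capital per effective worker breaks even when investment replaces (n + g + δ)·k; here n + g + δ = 0.1.
Current steady state (s = 0.06): k* = (0.06/0.1)^(1/0.58) ≈ 0.4145, y* = 0.4145^0.42 ≈ 0.6908, c* = (1−0.06)·0.6908 ≈ 0.6493.
At the golden rule the marginal product of capital equals n+g+δ: 0.42·k^(0.42−1) = 0.1. Solving, k_gold = (0.42/0.1)^(1/0.58) ≈ 11.8732.
y_gold = 11.8732^0.42 ≈ 2.8270, c_gold = y_gold − 0.1·k_gold ≈ 1.6396.
Gain: Δc = 1.6396 − 0.6493 ≈ 0.9903.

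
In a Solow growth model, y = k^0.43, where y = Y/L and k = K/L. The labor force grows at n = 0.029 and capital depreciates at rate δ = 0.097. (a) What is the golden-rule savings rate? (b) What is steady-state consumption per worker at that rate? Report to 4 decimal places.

(a) s_gold = 0.4300; (b) c_gold ≈ 1.4389

Capital per worker breaks even when investment replaces (n + δ)·k; here n + δ = 0.126.
For Cobb-Douglas, s_gold equals capital's share: s_gold = 0.43.
Maximizing c = f(k) − (n+δ)·k gives f'(k) = n+δ, i.e. 0.43·k^(0.43−1) = 0.126, so k_gold = (0.43/0.126)^(1/0.57) ≈ 8.6151.
y_gold = 8.6151^0.43 ≈ 2.5244; c_gold = (1−0.43)·y_gold ≈ 1.4389.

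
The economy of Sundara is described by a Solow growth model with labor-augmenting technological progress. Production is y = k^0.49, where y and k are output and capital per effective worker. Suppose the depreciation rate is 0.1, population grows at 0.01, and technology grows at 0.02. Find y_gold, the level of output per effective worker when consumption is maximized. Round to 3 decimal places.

y_gold ≈ 3.578

Capital per effective worker breaks even when investment replaces (n + g + δ)·k; here n + g + δ = 0.13.
Maximizing c = f(k) − (n+g+δ)·k gives f'(k) = n+g+δ, i.e. 0.49·k^(0.49−1) = 0.13, so k_gold = (0.49/0.13)^(1/0.51) ≈ 13.4868.
Output: y_gold = k_gold^0.49 = 13.4868^0.49 ≈ 3.5781.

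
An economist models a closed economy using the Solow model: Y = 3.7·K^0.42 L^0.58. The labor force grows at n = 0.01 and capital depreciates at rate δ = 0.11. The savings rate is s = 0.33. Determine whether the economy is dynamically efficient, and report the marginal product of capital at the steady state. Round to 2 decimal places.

n + δ = 0.01 + 0.11 = 0.12.
Steady-state k*: s·A·k^0.42 = 0.12·k gives k* = (0.33·3.7/0.12)^(1/0.58) ≈ 54.5919.
MPK = 0.42·3.7·54.5919^(-0.58) ≈ 0.1527.
MPK > n+δ = 0.12, so the economy is dynamically efficient (under-saving).

dynamically efficient; MPK ≈ 0.15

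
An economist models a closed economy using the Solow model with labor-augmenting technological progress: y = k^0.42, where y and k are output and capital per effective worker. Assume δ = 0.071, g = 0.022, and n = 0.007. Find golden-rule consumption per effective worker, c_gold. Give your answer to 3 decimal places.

Capital per effective worker breaks even when investment replaces (n + g + δ)·k; here n + g + δ = 0.1.
At the golden rule the marginal product of capital equals n+g+δ: 0.42·k^(0.42−1) = 0.1. Solving, k_gold = (0.42/0.1)^(1/0.58) ≈ 11.8732.
y_gold = 11.8732^0.42 ≈ 2.8270.
c_gold = y_gold − (n+g+δ)·k_gold = 2.8270 − 0.1·11.8732 ≈ 1.6396.

c_gold ≈ 1.640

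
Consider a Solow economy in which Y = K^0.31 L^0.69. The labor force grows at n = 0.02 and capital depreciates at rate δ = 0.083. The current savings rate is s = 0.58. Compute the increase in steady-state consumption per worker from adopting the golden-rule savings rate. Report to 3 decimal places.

Break-even investment rate: n + δ = 0.02 + 0.083 = 0.103.
Current steady state (s = 0.58): k* = (0.58/0.103)^(1/0.69) ≈ 12.2409, y* = 12.2409^0.31 ≈ 2.1738, c* = (1−0.58)·2.1738 ≈ 0.9130.
Setting f'(k) = n+δ gives 0.31·k^(0.31−1) = 0.103, hence k_gold = (0.31/0.103)^(1/0.69) ≈ 4.9376.
y_gold = 4.9376^0.31 ≈ 1.6405, c_gold = y_gold − 0.103·k_gold ≈ 1.1320.
Gain: Δc = 1.1320 − 0.9130 ≈ 0.2190.

Δc ≈ 0.219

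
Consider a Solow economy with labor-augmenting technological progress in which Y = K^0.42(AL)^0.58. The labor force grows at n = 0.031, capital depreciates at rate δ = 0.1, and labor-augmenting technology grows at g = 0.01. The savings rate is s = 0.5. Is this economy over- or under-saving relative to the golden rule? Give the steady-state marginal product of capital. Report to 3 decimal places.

over-saving; MPK ≈ 0.118

n + g + δ = 0.031 + 0.01 + 0.1 = 0.141.
Steady-state k*: s·k^0.42 = 0.141·k gives k* = (0.5/0.141)^(1/0.58) ≈ 8.8684.
MPK = 0.42·8.8684^(-0.58) ≈ 0.1184.
MPK < n+g+δ = 0.141, so the economy is dynamically inefficient (over-saving).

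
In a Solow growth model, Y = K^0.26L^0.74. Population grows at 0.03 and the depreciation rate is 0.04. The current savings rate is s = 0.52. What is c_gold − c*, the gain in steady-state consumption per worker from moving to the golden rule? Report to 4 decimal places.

Capital per worker breaks even when investment replaces (n + δ)·k; here n + δ = 0.07.
Current steady state (s = 0.52): k* = (0.52/0.07)^(1/0.74) ≈ 15.0279, y* = 15.0279^0.26 ≈ 2.0230, c* = (1−0.52)·2.0230 ≈ 0.9710.
Maximizing c = f(k) − (n+δ)·k gives f'(k) = n+δ, i.e. 0.26·k^(0.26−1) = 0.07, so k_gold = (0.26/0.07)^(1/0.74) ≈ 5.8898.
y_gold = 5.8898^0.26 ≈ 1.5857, c_gold = y_gold − 0.07·k_gold ≈ 1.1734.
Gain: Δc = 1.1734 − 0.9710 ≈ 0.2024.

Δc ≈ 0.2024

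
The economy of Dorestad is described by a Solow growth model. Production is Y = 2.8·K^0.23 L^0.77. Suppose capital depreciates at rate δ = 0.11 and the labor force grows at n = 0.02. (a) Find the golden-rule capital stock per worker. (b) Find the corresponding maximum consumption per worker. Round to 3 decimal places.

(a) k_gold ≈ 7.990; (b) c_gold ≈ 3.477

The effective depreciation rate is n + δ = 0.02 + 0.11 = 0.13.
At the golden rule the marginal product of capital equals n+δ: 0.23·2.8·k^(0.23−1) = 0.13. Solving, k_gold = (0.23·2.8/0.13)^(1/0.77) ≈ 7.9896.
y_gold = 2.8·7.9896^0.23 ≈ 4.5158; c_gold = y_gold − 0.13·k_gold ≈ 3.4772.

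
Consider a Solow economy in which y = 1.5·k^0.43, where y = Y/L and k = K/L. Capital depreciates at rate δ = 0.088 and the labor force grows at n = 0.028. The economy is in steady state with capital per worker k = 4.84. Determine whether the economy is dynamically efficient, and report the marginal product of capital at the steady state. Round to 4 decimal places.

The effective depreciation rate is n + δ = 0.028 + 0.088 = 0.116.
MPK = 0.43·1.5·k^(0.43−1) = 0.43·1.5·4.84^(-0.57) ≈ 0.2625.
MPK > 0.116, so the economy is dynamically efficient (under-saving).

dynamically efficient; MPK ≈ 0.2625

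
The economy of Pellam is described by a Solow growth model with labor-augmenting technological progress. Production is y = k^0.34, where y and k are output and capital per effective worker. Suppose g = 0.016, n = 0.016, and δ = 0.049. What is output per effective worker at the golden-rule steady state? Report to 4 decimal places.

y_gold ≈ 2.0938

The effective depreciation rate is n + g + δ = 0.016 + 0.016 + 0.049 = 0.081.
Golden rule sets MPK = n+g+δ: 0.34·k^(0.34−1) = 0.081, so k_gold = (0.34/0.081)^(1/0.66) ≈ 8.7888.
Output: y_gold = k_gold^0.34 = 8.7888^0.34 ≈ 2.0938.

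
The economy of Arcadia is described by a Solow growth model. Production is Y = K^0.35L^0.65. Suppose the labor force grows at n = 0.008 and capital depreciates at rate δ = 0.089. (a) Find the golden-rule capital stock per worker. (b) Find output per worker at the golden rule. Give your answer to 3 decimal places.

Capital per worker breaks even when investment replaces (n + δ)·k; here n + δ = 0.097.
At the golden rule the marginal product of capital equals n+δ: 0.35·k^(0.35−1) = 0.097. Solving, k_gold = (0.35/0.097)^(1/0.65) ≈ 7.2008.
y_gold = 7.2008^0.35 ≈ 1.9956.

(a) k_gold ≈ 7.201; (b) y_gold ≈ 1.996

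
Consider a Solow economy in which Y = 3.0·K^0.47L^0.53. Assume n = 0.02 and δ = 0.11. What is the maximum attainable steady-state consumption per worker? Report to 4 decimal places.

Capital per worker breaks even when investment replaces (n + δ)·k; here n + δ = 0.13.
Setting f'(k) = n+δ gives 0.47·3.0·k^(0.47−1) = 0.13, hence k_gold = (0.47·3.0/0.13)^(1/0.53) ≈ 89.8153.
y_gold = 3.0·89.8153^0.47 ≈ 24.8425.
c_gold = y_gold − (n+δ)·k_gold = 24.8425 − 0.13·89.8153 ≈ 13.1665.

c_gold ≈ 13.1665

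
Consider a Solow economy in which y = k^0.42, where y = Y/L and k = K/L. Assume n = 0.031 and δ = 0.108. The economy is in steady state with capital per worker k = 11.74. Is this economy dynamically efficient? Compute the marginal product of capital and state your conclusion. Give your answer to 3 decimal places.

dynamically inefficient; MPK ≈ 0.101

Break-even investment rate: n + δ = 0.031 + 0.108 = 0.139.
MPK = 0.42·k^(0.42−1) = 0.42·11.74^(-0.58) ≈ 0.1007.
MPK < 0.139, so the economy is dynamically inefficient (over-saving).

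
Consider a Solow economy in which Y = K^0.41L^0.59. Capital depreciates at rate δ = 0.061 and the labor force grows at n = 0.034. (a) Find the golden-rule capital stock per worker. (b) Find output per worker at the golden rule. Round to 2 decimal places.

The effective depreciation rate is n + δ = 0.034 + 0.061 = 0.095.
At the golden rule the marginal product of capital equals n+δ: 0.41·k^(0.41−1) = 0.095. Solving, k_gold = (0.41/0.095)^(1/0.59) ≈ 11.9227.
y_gold = 11.9227^0.41 ≈ 2.7626.

(a) k_gold ≈ 11.92; (b) y_gold ≈ 2.76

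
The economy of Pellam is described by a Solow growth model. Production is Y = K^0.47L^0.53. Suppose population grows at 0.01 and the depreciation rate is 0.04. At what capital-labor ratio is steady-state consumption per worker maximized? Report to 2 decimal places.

k_gold ≈ 68.56

The effective depreciation rate is n + δ = 0.01 + 0.04 = 0.05.
Golden rule sets MPK = n+δ: 0.47·k^(0.47−1) = 0.05, so k_gold = (0.47/0.05)^(1/0.53) ≈ 68.5631.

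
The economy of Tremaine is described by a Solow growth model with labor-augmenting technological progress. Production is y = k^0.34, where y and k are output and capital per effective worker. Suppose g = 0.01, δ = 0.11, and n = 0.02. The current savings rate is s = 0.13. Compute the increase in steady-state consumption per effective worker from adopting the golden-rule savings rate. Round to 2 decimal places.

Δc ≈ 0.21

The effective depreciation rate is n + g + δ = 0.02 + 0.01 + 0.11 = 0.14.
Current steady state (s = 0.13): k* = (0.13/0.14)^(1/0.66) ≈ 0.8938, y* = 0.8938^0.34 ≈ 0.9625, c* = (1−0.13)·0.9625 ≈ 0.8374.
Golden rule sets MPK = n+g+δ: 0.34·k^(0.34−1) = 0.14, so k_gold = (0.34/0.14)^(1/0.66) ≈ 3.8359.
y_gold = 3.8359^0.34 ≈ 1.5795, c_gold = y_gold − 0.14·k_gold ≈ 1.0425.
Gain: Δc = 1.0425 − 0.8374 ≈ 0.2050.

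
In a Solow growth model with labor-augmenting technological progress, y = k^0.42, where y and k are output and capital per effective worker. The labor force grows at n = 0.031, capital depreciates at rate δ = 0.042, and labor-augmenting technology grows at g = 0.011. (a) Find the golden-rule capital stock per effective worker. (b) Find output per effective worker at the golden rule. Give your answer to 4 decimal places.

(a) k_gold ≈ 16.0369; (b) y_gold ≈ 3.2074

The effective depreciation rate is n + g + δ = 0.031 + 0.011 + 0.042 = 0.084.
At the golden rule the marginal product of capital equals n+g+δ: 0.42·k^(0.42−1) = 0.084. Solving, k_gold = (0.42/0.084)^(1/0.58) ≈ 16.0369.
y_gold = 16.0369^0.42 ≈ 3.2074.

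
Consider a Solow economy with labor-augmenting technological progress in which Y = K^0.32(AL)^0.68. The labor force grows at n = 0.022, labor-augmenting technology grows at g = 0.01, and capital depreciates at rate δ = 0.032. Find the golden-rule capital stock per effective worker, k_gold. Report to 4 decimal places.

Capital per effective worker breaks even when investment replaces (n + g + δ)·k; here n + g + δ = 0.064.
Maximizing c = f(k) − (n+g+δ)·k gives f'(k) = n+g+δ, i.e. 0.32·k^(0.32−1) = 0.064, so k_gold = (0.32/0.064)^(1/0.68) ≈ 10.6634.

k_gold ≈ 10.6634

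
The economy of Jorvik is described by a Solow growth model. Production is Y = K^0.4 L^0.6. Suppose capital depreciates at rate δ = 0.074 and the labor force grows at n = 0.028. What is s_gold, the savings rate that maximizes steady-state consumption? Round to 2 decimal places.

s_gold = 0.40

The effective depreciation rate is n + δ = 0.028 + 0.074 = 0.102.
At the golden rule MPK = n+δ, and in any Cobb-Douglas steady state s = (n+δ)·k/y = MPK·k/y = capital's share 0.4.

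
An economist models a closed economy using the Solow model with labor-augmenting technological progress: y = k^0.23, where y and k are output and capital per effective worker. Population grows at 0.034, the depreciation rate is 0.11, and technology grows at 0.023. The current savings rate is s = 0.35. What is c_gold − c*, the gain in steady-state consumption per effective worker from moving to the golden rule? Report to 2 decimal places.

n + g + δ = 0.034 + 0.023 + 0.11 = 0.167.
Current steady state (s = 0.35): k* = (0.35/0.167)^(1/0.77) ≈ 2.6142, y* = 2.6142^0.23 ≈ 1.2473, c* = (1−0.35)·1.2473 ≈ 0.8108.
At the golden rule the marginal product of capital equals n+g+δ: 0.23·k^(0.23−1) = 0.167. Solving, k_gold = (0.23/0.167)^(1/0.77) ≈ 1.5154.
y_gold = 1.5154^0.23 ≈ 1.1003, c_gold = y_gold − 0.167·k_gold ≈ 0.8473.
Gain: Δc = 0.8473 − 0.8108 ≈ 0.0365.

Δc ≈ 0.04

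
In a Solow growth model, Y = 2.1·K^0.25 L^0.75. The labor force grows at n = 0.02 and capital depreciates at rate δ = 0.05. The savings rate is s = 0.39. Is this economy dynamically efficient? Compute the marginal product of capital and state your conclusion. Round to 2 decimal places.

dynamically inefficient; MPK ≈ 0.04

n + δ = 0.02 + 0.05 = 0.07.
Steady-state k*: s·A·k^0.25 = 0.07·k gives k* = (0.39·2.1/0.07)^(1/0.75) ≈ 26.5612.
MPK = 0.25·2.1·26.5612^(-0.75) ≈ 0.0449.
MPK < n+δ = 0.07, so the economy is dynamically inefficient (over-saving).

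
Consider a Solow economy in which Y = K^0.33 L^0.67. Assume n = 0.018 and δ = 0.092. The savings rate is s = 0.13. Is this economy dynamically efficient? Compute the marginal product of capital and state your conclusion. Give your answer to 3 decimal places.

dynamically efficient; MPK ≈ 0.279

Capital per worker breaks even when investment replaces (n + δ)·k; here n + δ = 0.11.
Steady-state k*: s·k^0.33 = 0.11·k gives k* = (0.13/0.11)^(1/0.67) ≈ 1.2832.
MPK = 0.33·1.2832^(-0.67) ≈ 0.2792.
MPK > n+δ = 0.11, so the economy is dynamically efficient (under-saving).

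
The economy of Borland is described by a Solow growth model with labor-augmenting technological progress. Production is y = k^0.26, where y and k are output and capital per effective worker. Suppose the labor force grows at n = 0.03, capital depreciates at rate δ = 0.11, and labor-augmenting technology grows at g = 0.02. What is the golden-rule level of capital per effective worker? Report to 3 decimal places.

The effective depreciation rate is n + g + δ = 0.03 + 0.02 + 0.11 = 0.16.
At the golden rule the marginal product of capital equals n+g+δ: 0.26·k^(0.26−1) = 0.16. Solving, k_gold = (0.26/0.16)^(1/0.74) ≈ 1.9272.

k_gold ≈ 1.927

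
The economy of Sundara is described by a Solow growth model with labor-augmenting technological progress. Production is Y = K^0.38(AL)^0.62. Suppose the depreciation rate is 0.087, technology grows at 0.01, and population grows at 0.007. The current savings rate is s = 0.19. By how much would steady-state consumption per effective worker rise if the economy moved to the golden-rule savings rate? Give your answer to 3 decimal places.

Capital per effective worker breaks even when investment replaces (n + g + δ)·k; here n + g + δ = 0.104.
Current steady state (s = 0.19): k* = (0.19/0.104)^(1/0.62) ≈ 2.6432, y* = 2.6432^0.38 ≈ 1.4468, c* = (1−0.19)·1.4468 ≈ 1.1719.
At the golden rule the marginal product of capital equals n+g+δ: 0.38·k^(0.38−1) = 0.104. Solving, k_gold = (0.38/0.104)^(1/0.62) ≈ 8.0847.
y_gold = 8.0847^0.38 ≈ 2.2126, c_gold = y_gold − 0.104·k_gold ≈ 1.3718.
Gain: Δc = 1.3718 − 1.1719 ≈ 0.1999.

Δc ≈ 0.200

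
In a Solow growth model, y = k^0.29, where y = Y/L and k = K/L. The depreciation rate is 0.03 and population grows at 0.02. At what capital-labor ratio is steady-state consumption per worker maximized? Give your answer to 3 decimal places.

k_gold ≈ 11.892

The effective depreciation rate is n + δ = 0.02 + 0.03 = 0.05.
At the golden rule the marginal product of capital equals n+δ: 0.29·k^(0.29−1) = 0.05. Solving, k_gold = (0.29/0.05)^(1/0.71) ≈ 11.8919.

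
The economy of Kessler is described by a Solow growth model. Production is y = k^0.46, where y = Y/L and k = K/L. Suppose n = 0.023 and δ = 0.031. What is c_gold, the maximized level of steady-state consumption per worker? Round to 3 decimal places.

c_gold ≈ 3.349

n + δ = 0.023 + 0.031 = 0.054.
Setting f'(k) = n+δ gives 0.46·k^(0.46−1) = 0.054, hence k_gold = (0.46/0.054)^(1/0.54) ≈ 52.8319.
y_gold = 52.8319^0.46 ≈ 6.2020.
c_gold = y_gold − (n+δ)·k_gold = 6.2020 − 0.054·52.8319 ≈ 3.3491.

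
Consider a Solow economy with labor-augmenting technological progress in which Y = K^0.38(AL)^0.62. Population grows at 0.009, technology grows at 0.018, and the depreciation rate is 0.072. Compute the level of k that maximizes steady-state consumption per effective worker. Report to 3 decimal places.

Capital per effective worker breaks even when investment replaces (n + g + δ)·k; here n + g + δ = 0.099.
Golden rule sets MPK = n+g+δ: 0.38·k^(0.38−1) = 0.099, so k_gold = (0.38/0.099)^(1/0.62) ≈ 8.7534.

k_gold ≈ 8.753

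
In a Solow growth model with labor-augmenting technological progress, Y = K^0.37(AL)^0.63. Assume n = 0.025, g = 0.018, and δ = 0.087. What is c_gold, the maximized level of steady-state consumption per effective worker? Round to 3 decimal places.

c_gold ≈ 1.164

Capital per effective worker breaks even when investment replaces (n + g + δ)·k; here n + g + δ = 0.13.
Golden rule sets MPK = n+g+δ: 0.37·k^(0.37−1) = 0.13, so k_gold = (0.37/0.13)^(1/0.63) ≈ 5.2607.
y_gold = 5.2607^0.37 ≈ 1.8484.
c_gold = y_gold − (n+g+δ)·k_gold = 1.8484 − 0.13·5.2607 ≈ 1.1645.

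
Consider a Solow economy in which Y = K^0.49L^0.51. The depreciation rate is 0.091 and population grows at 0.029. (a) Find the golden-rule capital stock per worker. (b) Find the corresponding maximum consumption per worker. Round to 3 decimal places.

Break-even investment rate: n + δ = 0.029 + 0.091 = 0.12.
Setting f'(k) = n+δ gives 0.49·k^(0.49−1) = 0.12, hence k_gold = (0.49/0.12)^(1/0.51) ≈ 15.7786.
y_gold = 15.7786^0.49 ≈ 3.8641; c_gold = y_gold − 0.12·k_gold ≈ 1.9707.

(a) k_gold ≈ 15.779; (b) c_gold ≈ 1.971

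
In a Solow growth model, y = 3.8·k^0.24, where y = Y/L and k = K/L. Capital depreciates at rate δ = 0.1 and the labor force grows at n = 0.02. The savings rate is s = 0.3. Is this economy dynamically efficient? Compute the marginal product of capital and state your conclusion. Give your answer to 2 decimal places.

dynamically inefficient; MPK ≈ 0.10

Capital per worker breaks even when investment replaces (n + δ)·k; here n + δ = 0.12.
Steady-state k*: s·A·k^0.24 = 0.12·k gives k* = (0.3·3.8/0.12)^(1/0.76) ≈ 19.3410.
MPK = 0.24·3.8·19.3410^(-0.76) ≈ 0.0960.
MPK < n+δ = 0.12, so the economy is dynamically inefficient (over-saving).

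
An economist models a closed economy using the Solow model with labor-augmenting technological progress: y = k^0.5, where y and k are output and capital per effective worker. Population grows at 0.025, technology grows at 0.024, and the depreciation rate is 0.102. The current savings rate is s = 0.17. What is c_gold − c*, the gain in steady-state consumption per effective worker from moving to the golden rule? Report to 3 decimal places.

Δc ≈ 0.721

n + g + δ = 0.025 + 0.024 + 0.102 = 0.151.
Current steady state (s = 0.17): k* = (0.17/0.151)^(1/0.5) ≈ 1.2675, y* = 1.2675^0.5 ≈ 1.1258, c* = (1−0.17)·1.1258 ≈ 0.9344.
Setting f'(k) = n+g+δ gives 0.5·k^(0.5−1) = 0.151, hence k_gold = (0.5/0.151)^(1/0.5) ≈ 10.9644.
y_gold = 10.9644^0.5 ≈ 3.3113, c_gold = y_gold − 0.151·k_gold ≈ 1.6556.
Gain: Δc = 1.6556 − 0.9344 ≈ 0.7212.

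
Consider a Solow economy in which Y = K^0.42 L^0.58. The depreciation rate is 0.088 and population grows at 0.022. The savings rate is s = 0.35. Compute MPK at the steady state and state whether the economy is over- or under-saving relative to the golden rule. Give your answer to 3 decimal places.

Break-even investment rate: n + δ = 0.022 + 0.088 = 0.11.
Steady-state k*: s·k^0.42 = 0.11·k gives k* = (0.35/0.11)^(1/0.58) ≈ 7.3567.
MPK = 0.42·7.3567^(-0.58) ≈ 0.1320.
MPK > n+δ = 0.11, so the economy is dynamically efficient (under-saving).

under-saving; MPK ≈ 0.132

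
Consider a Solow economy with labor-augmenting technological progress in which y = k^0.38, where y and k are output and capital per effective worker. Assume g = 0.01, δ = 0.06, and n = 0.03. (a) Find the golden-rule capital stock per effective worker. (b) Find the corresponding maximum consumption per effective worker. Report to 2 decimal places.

n + g + δ = 0.03 + 0.01 + 0.06 = 0.1.
Maximizing c = f(k) − (n+g+δ)·k gives f'(k) = n+g+δ, i.e. 0.38·k^(0.38−1) = 0.1, so k_gold = (0.38/0.1)^(1/0.62) ≈ 8.6126.
y_gold = 8.6126^0.38 ≈ 2.2665; c_gold = y_gold − 0.1·k_gold ≈ 1.4052.

(a) k_gold ≈ 8.61; (b) c_gold ≈ 1.41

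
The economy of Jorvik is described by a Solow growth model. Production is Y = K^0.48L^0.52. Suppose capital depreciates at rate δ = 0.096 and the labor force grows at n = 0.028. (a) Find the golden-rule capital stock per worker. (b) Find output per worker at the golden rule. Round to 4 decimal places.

Break-even investment rate: n + δ = 0.028 + 0.096 = 0.124.
Maximizing c = f(k) − (n+δ)·k gives f'(k) = n+δ, i.e. 0.48·k^(0.48−1) = 0.124, so k_gold = (0.48/0.124)^(1/0.52) ≈ 13.5027.
y_gold = 13.5027^0.48 ≈ 3.4882.

(a) k_gold ≈ 13.5027; (b) y_gold ≈ 3.4882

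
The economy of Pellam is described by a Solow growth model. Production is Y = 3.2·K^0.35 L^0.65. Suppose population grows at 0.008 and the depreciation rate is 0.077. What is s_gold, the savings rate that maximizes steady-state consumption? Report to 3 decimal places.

s_gold = 0.350

Break-even investment rate: n + δ = 0.008 + 0.077 = 0.085.
At the golden rule MPK = n+δ, and in any Cobb-Douglas steady state s = (n+δ)·k/y = MPK·k/y = capital's share 0.35.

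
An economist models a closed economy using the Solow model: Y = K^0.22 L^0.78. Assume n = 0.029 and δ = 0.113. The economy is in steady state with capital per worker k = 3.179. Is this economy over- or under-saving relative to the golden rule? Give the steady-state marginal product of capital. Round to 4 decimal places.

n + δ = 0.029 + 0.113 = 0.142.
MPK = 0.22·k^(0.22−1) = 0.22·3.179^(-0.78) ≈ 0.0893.
MPK < 0.142, so the economy is dynamically inefficient (over-saving).

over-saving; MPK ≈ 0.0893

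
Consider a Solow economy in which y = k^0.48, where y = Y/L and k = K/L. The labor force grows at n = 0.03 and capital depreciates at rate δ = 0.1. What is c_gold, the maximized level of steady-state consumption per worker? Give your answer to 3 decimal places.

Capital per worker breaks even when investment replaces (n + δ)·k; here n + δ = 0.13.
Golden rule sets MPK = n+δ: 0.48·k^(0.48−1) = 0.13, so k_gold = (0.48/0.13)^(1/0.52) ≈ 12.3298.
y_gold = 12.3298^0.48 ≈ 3.3393.
c_gold = y_gold − (n+δ)·k_gold = 3.3393 − 0.13·12.3298 ≈ 1.7365.

c_gold ≈ 1.736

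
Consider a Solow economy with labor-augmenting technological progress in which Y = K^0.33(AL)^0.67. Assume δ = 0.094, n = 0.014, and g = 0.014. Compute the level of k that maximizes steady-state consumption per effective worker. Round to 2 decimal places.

k_gold ≈ 4.42

The effective depreciation rate is n + g + δ = 0.014 + 0.014 + 0.094 = 0.122.
Golden rule sets MPK = n+g+δ: 0.33·k^(0.33−1) = 0.122, so k_gold = (0.33/0.122)^(1/0.67) ≈ 4.4158.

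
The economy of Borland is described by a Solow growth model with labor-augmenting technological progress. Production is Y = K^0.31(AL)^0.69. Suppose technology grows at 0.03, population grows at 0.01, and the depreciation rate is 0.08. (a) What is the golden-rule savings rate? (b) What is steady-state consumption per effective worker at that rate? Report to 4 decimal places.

Break-even investment rate: n + g + δ = 0.01 + 0.03 + 0.08 = 0.12.
For Cobb-Douglas, s_gold equals capital's share: s_gold = 0.31.
At the golden rule the marginal product of capital equals n+g+δ: 0.31·k^(0.31−1) = 0.12. Solving, k_gold = (0.31/0.12)^(1/0.69) ≈ 3.9570.
y_gold = 3.9570^0.31 ≈ 1.5317; c_gold = (1−0.31)·y_gold ≈ 1.0569.

(a) s_gold = 0.3100; (b) c_gold ≈ 1.0569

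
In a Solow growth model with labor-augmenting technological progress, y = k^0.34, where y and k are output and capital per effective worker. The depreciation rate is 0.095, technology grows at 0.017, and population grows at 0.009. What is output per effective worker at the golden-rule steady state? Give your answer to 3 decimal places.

Capital per effective worker breaks even when investment replaces (n + g + δ)·k; here n + g + δ = 0.121.
Maximizing c = f(k) − (n+g+δ)·k gives f'(k) = n+g+δ, i.e. 0.34·k^(0.34−1) = 0.121, so k_gold = (0.34/0.121)^(1/0.66) ≈ 4.7845.
Output: y_gold = k_gold^0.34 = 4.7845^0.34 ≈ 1.7027.

y_gold ≈ 1.703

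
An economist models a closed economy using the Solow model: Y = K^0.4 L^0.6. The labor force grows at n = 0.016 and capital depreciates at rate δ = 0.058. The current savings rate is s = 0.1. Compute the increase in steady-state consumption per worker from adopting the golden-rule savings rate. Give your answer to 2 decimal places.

Δc ≈ 0.75

Break-even investment rate: n + δ = 0.016 + 0.058 = 0.074.
Current steady state (s = 0.1): k* = (0.1/0.074)^(1/0.6) ≈ 1.6518, y* = 1.6518^0.4 ≈ 1.2223, c* = (1−0.1)·1.2223 ≈ 1.1001.
At the golden rule the marginal product of capital equals n+δ: 0.4·k^(0.4−1) = 0.074. Solving, k_gold = (0.4/0.074)^(1/0.6) ≈ 16.6487.
y_gold = 16.6487^0.4 ≈ 3.0800, c_gold = y_gold − 0.074·k_gold ≈ 1.8480.
Gain: Δc = 1.8480 − 1.1001 ≈ 0.7479.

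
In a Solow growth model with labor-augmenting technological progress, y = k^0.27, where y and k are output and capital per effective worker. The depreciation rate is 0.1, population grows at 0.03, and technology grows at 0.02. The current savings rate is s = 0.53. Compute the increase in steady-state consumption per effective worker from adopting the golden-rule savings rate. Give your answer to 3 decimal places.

Break-even investment rate: n + g + δ = 0.03 + 0.02 + 0.1 = 0.15.
Current steady state (s = 0.53): k* = (0.53/0.15)^(1/0.73) ≈ 5.6356, y* = 5.6356^0.27 ≈ 1.5950, c* = (1−0.53)·1.5950 ≈ 0.7496.
At the golden rule the marginal product of capital equals n+g+δ: 0.27·k^(0.27−1) = 0.15. Solving, k_gold = (0.27/0.15)^(1/0.73) ≈ 2.2371.
y_gold = 2.2371^0.27 ≈ 1.2428, c_gold = y_gold − 0.15·k_gold ≈ 0.9073.
Gain: Δc = 0.9073 − 0.7496 ≈ 0.1576.

Δc ≈ 0.158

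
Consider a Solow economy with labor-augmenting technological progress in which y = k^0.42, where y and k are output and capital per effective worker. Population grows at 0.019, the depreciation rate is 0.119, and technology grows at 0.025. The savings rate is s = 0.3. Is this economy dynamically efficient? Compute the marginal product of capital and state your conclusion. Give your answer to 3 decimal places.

n + g + δ = 0.019 + 0.025 + 0.119 = 0.163.
Steady-state k*: s·k^0.42 = 0.163·k gives k* = (0.3/0.163)^(1/0.58) ≈ 2.8627.
MPK = 0.42·2.8627^(-0.58) ≈ 0.2282.
MPK > n+g+δ = 0.163, so the economy is dynamically efficient (under-saving).

dynamically efficient; MPK ≈ 0.228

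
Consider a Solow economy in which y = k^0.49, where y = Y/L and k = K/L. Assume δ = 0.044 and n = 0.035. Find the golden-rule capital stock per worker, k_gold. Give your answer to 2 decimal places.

n + δ = 0.035 + 0.044 = 0.079.
Golden rule sets MPK = n+δ: 0.49·k^(0.49−1) = 0.079, so k_gold = (0.49/0.079)^(1/0.51) ≈ 35.8143.

k_gold ≈ 35.81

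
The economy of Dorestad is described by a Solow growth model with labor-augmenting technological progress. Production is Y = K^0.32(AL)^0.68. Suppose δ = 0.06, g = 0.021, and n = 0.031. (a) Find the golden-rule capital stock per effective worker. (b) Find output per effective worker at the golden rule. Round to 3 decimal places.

(a) k_gold ≈ 4.683; (b) y_gold ≈ 1.639

The effective depreciation rate is n + g + δ = 0.031 + 0.021 + 0.06 = 0.112.
Maximizing c = f(k) − (n+g+δ)·k gives f'(k) = n+g+δ, i.e. 0.32·k^(0.32−1) = 0.112, so k_gold = (0.32/0.112)^(1/0.68) ≈ 4.6826.
y_gold = 4.6826^0.32 ≈ 1.6389.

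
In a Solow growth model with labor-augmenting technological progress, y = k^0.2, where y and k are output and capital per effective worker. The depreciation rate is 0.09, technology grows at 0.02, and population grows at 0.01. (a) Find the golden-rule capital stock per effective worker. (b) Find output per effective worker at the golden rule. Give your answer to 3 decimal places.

(a) k_gold ≈ 1.894; (b) y_gold ≈ 1.136

The effective depreciation rate is n + g + δ = 0.01 + 0.02 + 0.09 = 0.12.
Setting f'(k) = n+g+δ gives 0.2·k^(0.2−1) = 0.12, hence k_gold = (0.2/0.12)^(1/0.8) ≈ 1.8937.
y_gold = 1.8937^0.2 ≈ 1.1362.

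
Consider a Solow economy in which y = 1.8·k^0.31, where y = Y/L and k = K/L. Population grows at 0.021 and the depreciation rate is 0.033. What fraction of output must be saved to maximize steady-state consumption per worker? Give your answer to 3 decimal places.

s_gold = 0.310

Capital per worker breaks even when investment replaces (n + δ)·k; here n + δ = 0.054.
At the golden rule MPK = n+δ, and in any Cobb-Douglas steady state s = (n+δ)·k/y = MPK·k/y = capital's share 0.31.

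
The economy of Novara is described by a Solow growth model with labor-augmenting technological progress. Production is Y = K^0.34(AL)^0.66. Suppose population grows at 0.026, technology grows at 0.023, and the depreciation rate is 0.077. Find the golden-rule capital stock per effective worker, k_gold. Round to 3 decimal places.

Capital per effective worker breaks even when investment replaces (n + g + δ)·k; here n + g + δ = 0.126.
Setting f'(k) = n+g+δ gives 0.34·k^(0.34−1) = 0.126, hence k_gold = (0.34/0.126)^(1/0.66) ≈ 4.4998.

k_gold ≈ 4.500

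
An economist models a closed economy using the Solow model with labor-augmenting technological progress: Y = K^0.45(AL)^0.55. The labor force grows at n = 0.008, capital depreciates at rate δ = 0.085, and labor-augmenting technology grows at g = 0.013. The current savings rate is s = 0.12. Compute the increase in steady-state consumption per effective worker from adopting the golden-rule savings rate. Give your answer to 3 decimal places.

Δc ≈ 0.821

The effective depreciation rate is n + g + δ = 0.008 + 0.013 + 0.085 = 0.106.
Current steady state (s = 0.12): k* = (0.12/0.106)^(1/0.55) ≈ 1.2530, y* = 1.2530^0.45 ≈ 1.1068, c* = (1−0.12)·1.1068 ≈ 0.9740.
Golden rule sets MPK = n+g+δ: 0.45·k^(0.45−1) = 0.106, so k_gold = (0.45/0.106)^(1/0.55) ≈ 13.8563.
y_gold = 13.8563^0.45 ≈ 3.2639, c_gold = y_gold − 0.106·k_gold ≈ 1.7952.
Gain: Δc = 1.7952 − 0.9740 ≈ 0.8212.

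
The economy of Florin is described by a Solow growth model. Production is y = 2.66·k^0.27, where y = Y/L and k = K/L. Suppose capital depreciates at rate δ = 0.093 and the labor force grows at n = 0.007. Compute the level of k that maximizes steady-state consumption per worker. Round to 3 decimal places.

k_gold ≈ 14.892

n + δ = 0.007 + 0.093 = 0.1.
Setting f'(k) = n+δ gives 0.27·2.66·k^(0.27−1) = 0.1, hence k_gold = (0.27·2.66/0.1)^(1/0.73) ≈ 14.8915.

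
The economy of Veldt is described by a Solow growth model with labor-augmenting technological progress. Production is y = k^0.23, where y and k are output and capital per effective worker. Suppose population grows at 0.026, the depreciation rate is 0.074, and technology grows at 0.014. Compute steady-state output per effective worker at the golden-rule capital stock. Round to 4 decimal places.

y_gold ≈ 1.2332

n + g + δ = 0.026 + 0.014 + 0.074 = 0.114.
Maximizing c = f(k) − (n+g+δ)·k gives f'(k) = n+g+δ, i.e. 0.23·k^(0.23−1) = 0.114, so k_gold = (0.23/0.114)^(1/0.77) ≈ 2.4881.
Output: y_gold = k_gold^0.23 = 2.4881^0.23 ≈ 1.2332.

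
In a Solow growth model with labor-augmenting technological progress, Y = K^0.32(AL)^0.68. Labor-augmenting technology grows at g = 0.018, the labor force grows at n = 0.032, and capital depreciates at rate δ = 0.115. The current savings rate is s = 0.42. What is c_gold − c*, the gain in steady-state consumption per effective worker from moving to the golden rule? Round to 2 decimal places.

Δc ≈ 0.03

Break-even investment rate: n + g + δ = 0.032 + 0.018 + 0.115 = 0.165.
Current steady state (s = 0.42): k* = (0.42/0.165)^(1/0.68) ≈ 3.9511, y* = 3.9511^0.32 ≈ 1.5522, c* = (1−0.42)·1.5522 ≈ 0.9003.
Maximizing c = f(k) − (n+g+δ)·k gives f'(k) = n+g+δ, i.e. 0.32·k^(0.32−1) = 0.165, so k_gold = (0.32/0.165)^(1/0.68) ≈ 2.6487.
y_gold = 2.6487^0.32 ≈ 1.3658, c_gold = y_gold − 0.165·k_gold ≈ 0.9287.
Gain: Δc = 0.9287 − 0.9003 ≈ 0.0284.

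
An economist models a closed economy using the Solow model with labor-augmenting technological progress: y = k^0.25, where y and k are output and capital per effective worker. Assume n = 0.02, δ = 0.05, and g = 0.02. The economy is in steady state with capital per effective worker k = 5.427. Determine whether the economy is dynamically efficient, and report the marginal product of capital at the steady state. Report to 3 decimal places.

Break-even investment rate: n + g + δ = 0.02 + 0.02 + 0.05 = 0.09.
MPK = 0.25·k^(0.25−1) = 0.25·5.427^(-0.75) ≈ 0.0703.
MPK < 0.09, so the economy is dynamically inefficient (over-saving).

dynamically inefficient; MPK ≈ 0.070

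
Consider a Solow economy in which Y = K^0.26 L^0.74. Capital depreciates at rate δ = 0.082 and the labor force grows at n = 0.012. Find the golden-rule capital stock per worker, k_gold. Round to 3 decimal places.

k_gold ≈ 3.954

n + δ = 0.012 + 0.082 = 0.094.
Golden rule sets MPK = n+δ: 0.26·k^(0.26−1) = 0.094, so k_gold = (0.26/0.094)^(1/0.74) ≈ 3.9545.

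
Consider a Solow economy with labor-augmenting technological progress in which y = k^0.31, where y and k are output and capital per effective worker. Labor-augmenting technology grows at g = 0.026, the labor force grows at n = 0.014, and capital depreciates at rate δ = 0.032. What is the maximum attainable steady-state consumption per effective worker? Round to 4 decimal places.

c_gold ≈ 1.3295

The effective depreciation rate is n + g + δ = 0.014 + 0.026 + 0.032 = 0.072.
At the golden rule the marginal product of capital equals n+g+δ: 0.31·k^(0.31−1) = 0.072. Solving, k_gold = (0.31/0.072)^(1/0.69) ≈ 8.2963.
y_gold = 8.2963^0.31 ≈ 1.9269.
c_gold = y_gold − (n+g+δ)·k_gold = 1.9269 − 0.072·8.2963 ≈ 1.3295.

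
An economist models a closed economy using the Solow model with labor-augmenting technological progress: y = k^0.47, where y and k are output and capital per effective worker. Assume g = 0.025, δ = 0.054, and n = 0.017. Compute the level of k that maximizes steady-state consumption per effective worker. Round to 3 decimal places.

Capital per effective worker breaks even when investment replaces (n + g + δ)·k; here n + g + δ = 0.096.
Maximizing c = f(k) − (n+g+δ)·k gives f'(k) = n+g+δ, i.e. 0.47·k^(0.47−1) = 0.096, so k_gold = (0.47/0.096)^(1/0.53) ≈ 20.0244.

k_gold ≈ 20.024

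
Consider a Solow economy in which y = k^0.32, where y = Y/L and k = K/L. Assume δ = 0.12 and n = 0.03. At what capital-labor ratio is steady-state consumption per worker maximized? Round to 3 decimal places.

The effective depreciation rate is n + δ = 0.03 + 0.12 = 0.15.
Golden rule sets MPK = n+δ: 0.32·k^(0.32−1) = 0.15, so k_gold = (0.32/0.15)^(1/0.68) ≈ 3.0473.

k_gold ≈ 3.047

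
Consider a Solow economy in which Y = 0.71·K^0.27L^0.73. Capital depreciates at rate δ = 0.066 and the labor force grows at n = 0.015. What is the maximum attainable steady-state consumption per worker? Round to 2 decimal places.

c_gold ≈ 0.71

The effective depreciation rate is n + δ = 0.015 + 0.066 = 0.081.
Setting f'(k) = n+δ gives 0.27·0.71·k^(0.27−1) = 0.081, hence k_gold = (0.27·0.71/0.081)^(1/0.73) ≈ 3.2547.
y_gold = 0.71·3.2547^0.27 ≈ 0.9764.
c_gold = y_gold − (n+δ)·k_gold = 0.9764 − 0.081·3.2547 ≈ 0.7128.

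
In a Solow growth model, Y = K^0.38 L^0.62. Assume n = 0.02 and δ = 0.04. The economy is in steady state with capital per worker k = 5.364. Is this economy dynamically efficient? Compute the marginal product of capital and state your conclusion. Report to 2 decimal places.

dynamically efficient; MPK ≈ 0.13

The effective depreciation rate is n + δ = 0.02 + 0.04 = 0.06.
MPK = 0.38·k^(0.38−1) = 0.38·5.364^(-0.62) ≈ 0.1341.
MPK > 0.06, so the economy is dynamically efficient (under-saving).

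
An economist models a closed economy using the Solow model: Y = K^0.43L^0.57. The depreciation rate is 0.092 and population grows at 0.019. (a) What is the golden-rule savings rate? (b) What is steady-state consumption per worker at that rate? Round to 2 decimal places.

The effective depreciation rate is n + δ = 0.019 + 0.092 = 0.111.
For Cobb-Douglas, s_gold equals capital's share: s_gold = 0.43.
At the golden rule the marginal product of capital equals n+δ: 0.43·k^(0.43−1) = 0.111. Solving, k_gold = (0.43/0.111)^(1/0.57) ≈ 10.7605.
y_gold = 10.7605^0.43 ≈ 2.7777; c_gold = (1−0.43)·y_gold ≈ 1.5833.

(a) s_gold = 0.43; (b) c_gold ≈ 1.58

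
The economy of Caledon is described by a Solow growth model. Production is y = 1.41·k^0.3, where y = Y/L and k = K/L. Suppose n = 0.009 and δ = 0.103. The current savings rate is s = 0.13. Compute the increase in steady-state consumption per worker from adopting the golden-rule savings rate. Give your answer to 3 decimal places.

Δc ≈ 0.229

The effective depreciation rate is n + δ = 0.009 + 0.103 = 0.112.
Current steady state (s = 0.13): k* = (0.13·1.41/0.112)^(1/0.7) ≈ 2.0213, y* = 1.41·2.0213^0.3 ≈ 1.7414, c* = (1−0.13)·1.7414 ≈ 1.5151.
At the golden rule the marginal product of capital equals n+δ: 0.3·1.41·k^(0.3−1) = 0.112. Solving, k_gold = (0.3·1.41/0.112)^(1/0.7) ≈ 6.6751.
y_gold = 1.41·6.6751^0.3 ≈ 2.4921, c_gold = y_gold − 0.112·k_gold ≈ 1.7444.
Gain: Δc = 1.7444 − 1.5151 ≈ 0.2294.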